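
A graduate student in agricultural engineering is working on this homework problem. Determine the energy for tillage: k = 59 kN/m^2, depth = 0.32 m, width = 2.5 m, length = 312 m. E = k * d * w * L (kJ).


E = k * d * w * L
  = 59 * 0.32 * 2.5 * 312
  = 14726.40 kJ


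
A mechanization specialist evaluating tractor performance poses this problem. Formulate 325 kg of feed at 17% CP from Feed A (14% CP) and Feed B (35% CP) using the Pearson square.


parts_A = CP_b - target = 35 - 17 = 18
parts_B = target - CP_a = 17 - 14 = 3
total_parts = 18 + 3 = 21
Feed A = 325 * 18 / 21 = 278.57 kg
Feed B = 325 * 3 / 21 = 46.43 kg

278.57 kg


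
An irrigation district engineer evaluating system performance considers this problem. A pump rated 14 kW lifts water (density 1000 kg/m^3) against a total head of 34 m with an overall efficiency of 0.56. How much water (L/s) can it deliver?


Q = (P * 1000 * eta) / (rho * g * H)
  = (14 * 1000 * 0.56) / (1000 * 9.81 * 34)
  = 7840 / 333540
  = 0.02351 m^3/s = 23.51 L/s


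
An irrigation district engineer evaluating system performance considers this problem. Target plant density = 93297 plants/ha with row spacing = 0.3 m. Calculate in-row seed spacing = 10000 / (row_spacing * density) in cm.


spacing = 10000 / (row_sp * density)
        = 10000 / (0.3 * 93297)
        = 10000 / 27989.10
        = 0.35728 m = 35.73 cm


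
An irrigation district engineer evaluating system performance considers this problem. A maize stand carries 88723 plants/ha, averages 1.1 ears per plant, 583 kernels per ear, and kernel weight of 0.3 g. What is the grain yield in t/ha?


Y = density * ears * kernels * kw
  = 88723 * 1.1 * 583 * 0.3 g/ha
  = 17069417.97 g/ha
  = 17069.42 kg/ha = 17.07 t/ha


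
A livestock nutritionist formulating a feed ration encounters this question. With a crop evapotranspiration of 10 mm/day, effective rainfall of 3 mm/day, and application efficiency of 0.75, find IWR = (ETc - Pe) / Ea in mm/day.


IWR = (ETc - Pe) / Ea
    = (10 - 3) / 0.75
    = 7 / 0.75
    = 9.33 mm/day


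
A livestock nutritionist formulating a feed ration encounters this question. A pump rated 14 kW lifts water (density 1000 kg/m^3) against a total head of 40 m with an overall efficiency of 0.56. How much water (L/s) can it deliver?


Q = (P * 1000 * eta) / (rho * g * H)
  = (14 * 1000 * 0.56) / (1000 * 9.81 * 40)
  = 7840 / 392400
  = 0.01998 m^3/s = 19.98 L/s


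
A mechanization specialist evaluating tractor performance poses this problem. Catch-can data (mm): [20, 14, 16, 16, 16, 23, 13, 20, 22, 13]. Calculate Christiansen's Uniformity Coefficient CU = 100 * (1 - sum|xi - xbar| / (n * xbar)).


xbar = 173 / 10 = 17.300
sum|xi - xbar| = 31.600
CU = 100 * (1 - 31.600 / (10 * 17.300))
   = 100 * (1 - 0.1827)
   = 81.73%


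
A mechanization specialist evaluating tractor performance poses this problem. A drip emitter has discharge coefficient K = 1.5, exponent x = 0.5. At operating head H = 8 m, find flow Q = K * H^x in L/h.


Q = K * H^x
  = 1.5 * 8^0.5
  = 1.5 * 2.8284
  = 4.24 L/h


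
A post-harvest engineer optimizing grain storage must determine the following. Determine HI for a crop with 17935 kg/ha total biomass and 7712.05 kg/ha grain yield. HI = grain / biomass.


HI = grain_yield / biomass
   = 7712.05 / 17935
   = 0.43


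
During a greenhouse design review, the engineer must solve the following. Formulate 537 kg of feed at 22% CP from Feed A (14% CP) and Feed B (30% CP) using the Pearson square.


parts_A = CP_b - target = 30 - 22 = 8
parts_B = target - CP_a = 22 - 14 = 8
total_parts = 8 + 8 = 16
Feed A = 537 * 8 / 16 = 268.50 kg
Feed B = 537 * 8 / 16 = 268.50 kg


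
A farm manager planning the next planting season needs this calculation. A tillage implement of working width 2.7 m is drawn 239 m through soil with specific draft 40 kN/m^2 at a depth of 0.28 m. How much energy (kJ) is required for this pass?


E = k * d * w * L
  = 40 * 0.28 * 2.7 * 239
  = 7227.36 kJ


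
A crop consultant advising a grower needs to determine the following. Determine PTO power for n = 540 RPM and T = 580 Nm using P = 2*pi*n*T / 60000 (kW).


P = 2*pi*n*T / 60000
  = 2*pi * 540 * 580 / 60000
  = 1967893.64 / 60000
  = 32.80 kW


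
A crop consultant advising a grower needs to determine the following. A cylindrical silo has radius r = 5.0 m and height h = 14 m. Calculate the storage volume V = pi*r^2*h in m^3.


V = pi * r^2 * h
  = pi * 5.0^2 * 14
  = pi * 25 * 14
  = 1099.56 m^3


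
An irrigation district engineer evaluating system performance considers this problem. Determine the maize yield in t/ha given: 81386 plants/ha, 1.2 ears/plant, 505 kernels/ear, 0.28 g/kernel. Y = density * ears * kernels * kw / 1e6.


Y = density * ears * kernels * kw
  = 81386 * 1.2 * 505 * 0.28 g/ha
  = 13809576.48 g/ha
  = 13809.58 kg/ha = 13.81 t/ha


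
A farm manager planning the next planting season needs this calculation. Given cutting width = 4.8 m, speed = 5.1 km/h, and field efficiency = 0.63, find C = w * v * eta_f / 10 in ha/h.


C = w * v * eta_f / 10
  = 4.8 * 5.1 * 0.63 / 10
  = 15.42 / 10
  = 1.54 ha/h


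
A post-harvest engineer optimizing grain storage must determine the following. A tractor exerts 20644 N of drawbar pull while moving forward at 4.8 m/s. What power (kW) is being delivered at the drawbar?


P = F * v / 1000
  = 20644 * 4.8 / 1000
  = 99091.20 / 1000
  = 99.09 kW


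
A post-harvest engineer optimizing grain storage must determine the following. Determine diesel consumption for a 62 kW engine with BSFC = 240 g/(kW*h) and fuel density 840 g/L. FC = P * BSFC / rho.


FC = P * BSFC / rho_fuel
   = 62 * 240 / 840
   = 14880 / 840
   = 17.71 L/h


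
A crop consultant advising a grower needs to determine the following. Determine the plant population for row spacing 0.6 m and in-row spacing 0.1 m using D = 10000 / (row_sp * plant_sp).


D = 10000 / (row_sp * plant_sp)
  = 10000 / (0.6 * 0.1)
  = 10000 / 0.0600
  = 166666.67 plants/ha


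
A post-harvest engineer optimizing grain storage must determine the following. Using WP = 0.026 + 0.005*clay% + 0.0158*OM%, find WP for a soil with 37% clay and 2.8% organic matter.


WP = 0.026 + 0.005*37 + 0.0158*2.8
   = 0.026 + 0.1850 + 0.0442
   = 0.2552


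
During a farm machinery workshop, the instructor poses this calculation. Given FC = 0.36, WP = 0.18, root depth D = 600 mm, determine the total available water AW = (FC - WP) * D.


AW = (FC - WP) * D
   = (0.36 - 0.18) * 600
   = 0.18 * 600
   = 108 mm


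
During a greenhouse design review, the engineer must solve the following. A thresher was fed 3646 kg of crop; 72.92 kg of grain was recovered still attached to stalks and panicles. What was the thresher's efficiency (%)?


eta = (total - unthreshed) / total * 100
    = (3646 - 72.92) / 3646 * 100
    = 3573.08 / 3646 * 100
    = 98%


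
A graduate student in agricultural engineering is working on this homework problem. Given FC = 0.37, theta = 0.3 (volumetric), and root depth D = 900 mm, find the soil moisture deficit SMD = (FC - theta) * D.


SMD = (FC - theta) * D
    = (0.37 - 0.3) * 900
    = 0.070 * 900
    = 63 mm


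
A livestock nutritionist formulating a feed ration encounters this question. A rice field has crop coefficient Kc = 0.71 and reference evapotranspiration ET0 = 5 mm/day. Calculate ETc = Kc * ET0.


ETc = Kc * ET0
    = 0.71 * 5
    = 3.55 mm/day


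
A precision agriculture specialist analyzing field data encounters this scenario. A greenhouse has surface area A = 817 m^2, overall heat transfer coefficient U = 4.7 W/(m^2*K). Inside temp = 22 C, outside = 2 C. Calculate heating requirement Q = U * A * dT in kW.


dT = 22 - (2) = 20 K
Q = U * A * dT
  = 4.7 * 817 * 20
  = 76798 W = 76.80 kW


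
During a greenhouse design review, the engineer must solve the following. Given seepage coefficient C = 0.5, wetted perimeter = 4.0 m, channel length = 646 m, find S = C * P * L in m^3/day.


S = C * P * L
  = 0.5 * 4.0 * 646
  = 1292 m^3/day


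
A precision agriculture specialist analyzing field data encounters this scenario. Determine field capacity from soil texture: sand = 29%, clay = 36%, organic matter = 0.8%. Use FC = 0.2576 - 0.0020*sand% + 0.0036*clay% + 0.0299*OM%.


FC = 0.2576 - 0.0020*29 + 0.0036*36 + 0.0299*0.8
   = 0.2576 - 0.0580 + 0.1296 + 0.0239
   = 0.3531


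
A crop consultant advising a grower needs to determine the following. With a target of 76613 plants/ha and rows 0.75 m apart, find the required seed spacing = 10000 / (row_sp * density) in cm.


spacing = 10000 / (row_sp * density)
        = 10000 / (0.75 * 76613)
        = 10000 / 57459.75
        = 0.17403 m = 17.40 cm


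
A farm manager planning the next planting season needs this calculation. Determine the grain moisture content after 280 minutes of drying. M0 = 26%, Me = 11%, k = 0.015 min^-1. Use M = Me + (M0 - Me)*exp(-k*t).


M = Me + (M0 - Me) * e^(-k*t)
  = 11 + (26 - 11) * e^(-0.015*280)
  = 11 + 15 * e^(-4.200)
  = 11 + 15 * 0.01500
  = 11 + 0.2249
  = 11.22%


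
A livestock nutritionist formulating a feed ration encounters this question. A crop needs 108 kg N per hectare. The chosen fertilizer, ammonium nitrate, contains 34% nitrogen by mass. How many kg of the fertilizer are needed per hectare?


Rate = N_required / (N_content / 100)
     = 108 / (34 / 100)
     = 108 / 0.34
     = 317.65 kg/ha


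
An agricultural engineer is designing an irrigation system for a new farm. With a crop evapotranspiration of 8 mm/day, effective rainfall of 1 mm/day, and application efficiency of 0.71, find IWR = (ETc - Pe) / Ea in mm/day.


IWR = (ETc - Pe) / Ea
    = (8 - 1) / 0.71
    = 7 / 0.71
    = 9.86 mm/day


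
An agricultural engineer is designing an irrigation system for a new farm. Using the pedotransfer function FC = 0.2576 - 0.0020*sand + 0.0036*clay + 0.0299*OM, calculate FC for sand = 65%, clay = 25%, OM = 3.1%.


FC = 0.2576 - 0.0020*65 + 0.0036*25 + 0.0299*3.1
   = 0.2576 - 0.1300 + 0.0900 + 0.0927
   = 0.3103


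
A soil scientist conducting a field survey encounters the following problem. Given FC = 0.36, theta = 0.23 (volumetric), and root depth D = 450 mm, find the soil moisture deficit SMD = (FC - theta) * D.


SMD = (FC - theta) * D
    = (0.36 - 0.23) * 450
    = 0.130 * 450
    = 58.50 mm


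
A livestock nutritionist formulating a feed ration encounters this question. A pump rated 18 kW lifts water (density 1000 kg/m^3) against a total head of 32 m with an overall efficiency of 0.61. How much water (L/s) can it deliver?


Q = (P * 1000 * eta) / (rho * g * H)
  = (18 * 1000 * 0.61) / (1000 * 9.81 * 32)
  = 10980 / 313920
  = 0.03498 m^3/s = 34.98 L/s


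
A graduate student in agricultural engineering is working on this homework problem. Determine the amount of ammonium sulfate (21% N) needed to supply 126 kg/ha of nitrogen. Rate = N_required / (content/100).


Rate = N_required / (N_content / 100)
     = 126 / (21 / 100)
     = 126 / 0.21
     = 600 kg/ha


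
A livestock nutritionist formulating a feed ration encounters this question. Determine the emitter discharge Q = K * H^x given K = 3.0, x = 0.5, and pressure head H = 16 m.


Q = K * H^x
  = 3.0 * 16^0.5
  = 3.0 * 4
  = 12 L/h


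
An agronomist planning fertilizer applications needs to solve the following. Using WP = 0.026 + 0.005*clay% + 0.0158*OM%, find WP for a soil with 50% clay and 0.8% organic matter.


WP = 0.026 + 0.005*50 + 0.0158*0.8
   = 0.026 + 0.2500 + 0.0126
   = 0.2886


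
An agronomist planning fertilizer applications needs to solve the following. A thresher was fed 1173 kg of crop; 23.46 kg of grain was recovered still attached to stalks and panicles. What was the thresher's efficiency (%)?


eta = (total - unthreshed) / total * 100
    = (1173 - 23.46) / 1173 * 100
    = 1149.54 / 1173 * 100
    = 98%


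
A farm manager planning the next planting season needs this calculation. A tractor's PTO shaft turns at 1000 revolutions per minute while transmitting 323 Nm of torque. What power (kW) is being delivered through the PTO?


P = 2*pi*n*T / 60000
  = 2*pi * 1000 * 323 / 60000
  = 2029468.85 / 60000
  = 33.82 kW


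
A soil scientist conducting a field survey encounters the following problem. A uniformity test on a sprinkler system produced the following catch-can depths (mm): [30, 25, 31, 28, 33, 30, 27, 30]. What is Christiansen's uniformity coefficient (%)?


xbar = 234 / 8 = 29.250
sum|xi - xbar| = 15.500
CU = 100 * (1 - 15.500 / (8 * 29.250))
   = 100 * (1 - 0.0662)
   = 93.38%


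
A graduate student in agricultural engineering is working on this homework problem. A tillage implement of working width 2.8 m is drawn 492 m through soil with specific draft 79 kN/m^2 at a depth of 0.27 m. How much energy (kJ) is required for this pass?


E = k * d * w * L
  = 79 * 0.27 * 2.8 * 492
  = 29384.21 kJ


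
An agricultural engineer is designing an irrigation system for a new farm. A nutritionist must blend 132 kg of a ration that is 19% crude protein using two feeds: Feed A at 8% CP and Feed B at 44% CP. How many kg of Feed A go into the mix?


parts_A = CP_b - target = 44 - 19 = 25
parts_B = target - CP_a = 19 - 8 = 11
total_parts = 25 + 11 = 36
Feed A = 132 * 25 / 36 = 91.67 kg
Feed B = 132 * 11 / 36 = 40.33 kg

91.67 kg


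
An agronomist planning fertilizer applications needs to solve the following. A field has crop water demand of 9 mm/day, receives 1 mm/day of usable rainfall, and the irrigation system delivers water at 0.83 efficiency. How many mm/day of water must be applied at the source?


IWR = (ETc - Pe) / Ea
    = (9 - 1) / 0.83
    = 8 / 0.83
    = 9.64 mm/day


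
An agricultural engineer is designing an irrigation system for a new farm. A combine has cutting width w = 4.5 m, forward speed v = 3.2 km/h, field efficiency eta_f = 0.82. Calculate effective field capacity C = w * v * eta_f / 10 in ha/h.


C = w * v * eta_f / 10
  = 4.5 * 3.2 * 0.82 / 10
  = 11.81 / 10
  = 1.18 ha/h


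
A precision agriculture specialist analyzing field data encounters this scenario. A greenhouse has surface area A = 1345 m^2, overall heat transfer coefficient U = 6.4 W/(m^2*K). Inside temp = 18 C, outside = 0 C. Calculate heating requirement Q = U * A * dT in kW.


dT = 18 - (0) = 18 K
Q = U * A * dT
  = 6.4 * 1345 * 18
  = 154944 W = 154.94 kW


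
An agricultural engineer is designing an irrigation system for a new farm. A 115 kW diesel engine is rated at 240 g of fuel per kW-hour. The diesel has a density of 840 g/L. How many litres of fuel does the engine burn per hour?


FC = P * BSFC / rho_fuel
   = 115 * 240 / 840
   = 27600 / 840
   = 32.86 L/h


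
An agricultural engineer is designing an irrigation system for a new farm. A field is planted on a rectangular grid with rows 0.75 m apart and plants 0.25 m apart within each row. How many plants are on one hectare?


D = 10000 / (row_sp * plant_sp)
  = 10000 / (0.75 * 0.25)
  = 10000 / 0.1875
  = 53333.33 plants/ha


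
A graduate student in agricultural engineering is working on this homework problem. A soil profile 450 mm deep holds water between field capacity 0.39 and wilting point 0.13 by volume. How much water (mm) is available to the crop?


AW = (FC - WP) * D
   = (0.39 - 0.13) * 450
   = 0.26 * 450
   = 117 mm


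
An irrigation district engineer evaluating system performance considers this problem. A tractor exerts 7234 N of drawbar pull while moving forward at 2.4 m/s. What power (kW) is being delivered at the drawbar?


P = F * v / 1000
  = 7234 * 2.4 / 1000
  = 17361.60 / 1000
  = 17.36 kW


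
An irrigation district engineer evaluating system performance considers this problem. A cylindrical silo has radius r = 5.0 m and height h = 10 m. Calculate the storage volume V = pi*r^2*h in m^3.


V = pi * r^2 * h
  = pi * 5.0^2 * 10
  = pi * 25 * 10
  = 785.40 m^3


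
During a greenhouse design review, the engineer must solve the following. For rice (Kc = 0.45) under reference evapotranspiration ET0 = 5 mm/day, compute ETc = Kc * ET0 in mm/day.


ETc = Kc * ET0
    = 0.45 * 5
    = 2.25 mm/day


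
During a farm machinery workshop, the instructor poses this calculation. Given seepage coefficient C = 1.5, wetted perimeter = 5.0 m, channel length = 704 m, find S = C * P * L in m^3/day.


S = C * P * L
  = 1.5 * 5.0 * 704
  = 5280 m^3/day


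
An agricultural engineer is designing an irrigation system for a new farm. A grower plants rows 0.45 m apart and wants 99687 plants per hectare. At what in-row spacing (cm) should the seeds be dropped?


spacing = 10000 / (row_sp * density)
        = 10000 / (0.45 * 99687)
        = 10000 / 44859.15
        = 0.22292 m = 22.29 cm


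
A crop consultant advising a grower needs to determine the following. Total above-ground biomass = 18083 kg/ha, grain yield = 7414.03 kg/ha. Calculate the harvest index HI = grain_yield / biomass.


HI = grain_yield / biomass
   = 7414.03 / 18083
   = 0.41


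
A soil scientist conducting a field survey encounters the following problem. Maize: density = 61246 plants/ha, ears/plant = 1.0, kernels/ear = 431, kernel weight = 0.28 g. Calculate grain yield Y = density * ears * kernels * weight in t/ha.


Y = density * ears * kernels * kw
  = 61246 * 1.0 * 431 * 0.28 g/ha
  = 7391167.28 g/ha
  = 7391.17 kg/ha = 7.39 t/ha


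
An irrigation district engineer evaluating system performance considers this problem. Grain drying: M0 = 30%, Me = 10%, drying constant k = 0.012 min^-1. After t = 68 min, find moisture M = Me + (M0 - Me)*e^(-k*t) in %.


M = Me + (M0 - Me) * e^(-k*t)
  = 10 + (30 - 10) * e^(-0.012*68)
  = 10 + 20 * e^(-0.816)
  = 10 + 20 * 0.44220
  = 10 + 8.8439
  = 18.84%


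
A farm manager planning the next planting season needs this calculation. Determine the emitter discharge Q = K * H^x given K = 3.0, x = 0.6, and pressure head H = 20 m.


Q = K * H^x
  = 3.0 * 20^0.6
  = 3.0 * 6.0342
  = 18.10 L/h


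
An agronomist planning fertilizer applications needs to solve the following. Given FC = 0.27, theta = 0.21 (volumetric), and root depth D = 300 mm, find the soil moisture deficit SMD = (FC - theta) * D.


SMD = (FC - theta) * D
    = (0.27 - 0.21) * 300
    = 0.060 * 300
    = 18 mm


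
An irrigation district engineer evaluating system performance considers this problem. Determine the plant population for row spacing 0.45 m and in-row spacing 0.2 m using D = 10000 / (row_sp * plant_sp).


D = 10000 / (row_sp * plant_sp)
  = 10000 / (0.45 * 0.2)
  = 10000 / 0.0900
  = 111111.11 plants/ha


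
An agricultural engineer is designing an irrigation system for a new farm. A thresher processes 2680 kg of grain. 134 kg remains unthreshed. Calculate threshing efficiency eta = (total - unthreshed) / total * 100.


eta = (total - unthreshed) / total * 100
    = (2680 - 134) / 2680 * 100
    = 2546 / 2680 * 100
    = 95%


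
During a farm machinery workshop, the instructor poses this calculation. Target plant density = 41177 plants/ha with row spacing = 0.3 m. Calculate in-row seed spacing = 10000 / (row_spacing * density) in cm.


spacing = 10000 / (row_sp * density)
        = 10000 / (0.3 * 41177)
        = 10000 / 12353.10
        = 0.80951 m = 80.95 cm


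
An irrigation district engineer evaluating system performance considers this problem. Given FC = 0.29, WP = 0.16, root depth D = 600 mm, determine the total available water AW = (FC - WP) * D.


AW = (FC - WP) * D
   = (0.29 - 0.16) * 600
   = 0.13 * 600
   = 78 mm


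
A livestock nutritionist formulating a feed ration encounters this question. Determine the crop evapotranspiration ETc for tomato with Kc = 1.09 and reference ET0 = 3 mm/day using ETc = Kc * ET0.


ETc = Kc * ET0
    = 1.09 * 3
    = 3.27 mm/day


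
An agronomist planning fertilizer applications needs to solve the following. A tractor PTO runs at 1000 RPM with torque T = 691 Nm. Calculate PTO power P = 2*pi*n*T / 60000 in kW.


P = 2*pi*n*T / 60000
  = 2*pi * 1000 * 691 / 60000
  = 4341681.05 / 60000
  = 72.36 kW


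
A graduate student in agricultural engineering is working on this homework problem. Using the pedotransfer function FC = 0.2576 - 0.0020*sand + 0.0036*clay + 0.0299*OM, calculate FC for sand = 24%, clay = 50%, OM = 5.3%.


FC = 0.2576 - 0.0020*24 + 0.0036*50 + 0.0299*5.3
   = 0.2576 - 0.0480 + 0.1800 + 0.1585
   = 0.5481


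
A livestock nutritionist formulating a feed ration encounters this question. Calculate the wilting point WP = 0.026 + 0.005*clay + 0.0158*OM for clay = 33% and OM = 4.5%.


WP = 0.026 + 0.005*33 + 0.0158*4.5
   = 0.026 + 0.1650 + 0.0711
   = 0.2621


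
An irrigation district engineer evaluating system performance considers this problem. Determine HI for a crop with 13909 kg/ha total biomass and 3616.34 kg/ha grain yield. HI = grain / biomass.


HI = grain_yield / biomass
   = 3616.34 / 13909
   = 0.26


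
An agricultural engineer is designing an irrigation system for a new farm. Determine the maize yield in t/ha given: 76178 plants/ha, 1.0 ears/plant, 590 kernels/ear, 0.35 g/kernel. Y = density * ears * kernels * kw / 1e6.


Y = density * ears * kernels * kw
  = 76178 * 1.0 * 590 * 0.35 g/ha
  = 15730757.00 g/ha
  = 15730.76 kg/ha = 15.73 t/ha


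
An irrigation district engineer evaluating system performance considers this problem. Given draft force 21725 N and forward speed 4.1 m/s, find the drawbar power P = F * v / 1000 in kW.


P = F * v / 1000
  = 21725 * 4.1 / 1000
  = 89072.50 / 1000
  = 89.07 kW


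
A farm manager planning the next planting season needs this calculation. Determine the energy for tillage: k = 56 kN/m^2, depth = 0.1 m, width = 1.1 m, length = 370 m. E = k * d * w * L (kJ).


E = k * d * w * L
  = 56 * 0.1 * 1.1 * 370
  = 2279.20 kJ


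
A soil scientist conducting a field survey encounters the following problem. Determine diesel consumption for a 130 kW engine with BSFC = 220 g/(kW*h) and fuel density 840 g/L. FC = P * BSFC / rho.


FC = P * BSFC / rho_fuel
   = 130 * 220 / 840
   = 28600 / 840
   = 34.05 L/h


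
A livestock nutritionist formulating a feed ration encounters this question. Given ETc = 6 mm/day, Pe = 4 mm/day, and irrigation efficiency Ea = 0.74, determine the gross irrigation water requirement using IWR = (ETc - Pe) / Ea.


IWR = (ETc - Pe) / Ea
    = (6 - 4) / 0.74
    = 2 / 0.74
    = 2.70 mm/day


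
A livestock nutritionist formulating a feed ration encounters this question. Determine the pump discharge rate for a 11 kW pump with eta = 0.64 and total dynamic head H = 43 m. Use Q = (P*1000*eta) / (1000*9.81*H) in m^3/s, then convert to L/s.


Q = (P * 1000 * eta) / (rho * g * H)
  = (11 * 1000 * 0.64) / (1000 * 9.81 * 43)
  = 7040 / 421830
  = 0.01669 m^3/s = 16.69 L/s


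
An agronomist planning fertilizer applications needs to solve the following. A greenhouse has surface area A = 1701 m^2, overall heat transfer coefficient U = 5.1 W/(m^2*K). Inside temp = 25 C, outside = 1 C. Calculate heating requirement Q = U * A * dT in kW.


dT = 25 - (1) = 24 K
Q = U * A * dT
  = 5.1 * 1701 * 24
  = 208202.40 W = 208.20 kW


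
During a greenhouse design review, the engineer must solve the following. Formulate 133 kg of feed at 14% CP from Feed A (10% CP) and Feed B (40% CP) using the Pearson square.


parts_A = CP_b - target = 40 - 14 = 26
parts_B = target - CP_a = 14 - 10 = 4
total_parts = 26 + 4 = 30
Feed A = 133 * 26 / 30 = 115.27 kg
Feed B = 133 * 4 / 30 = 17.73 kg

115.27 kg


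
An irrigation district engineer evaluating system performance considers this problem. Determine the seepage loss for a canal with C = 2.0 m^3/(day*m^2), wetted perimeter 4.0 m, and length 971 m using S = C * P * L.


S = C * P * L
  = 2.0 * 4.0 * 971
  = 7768 m^3/day


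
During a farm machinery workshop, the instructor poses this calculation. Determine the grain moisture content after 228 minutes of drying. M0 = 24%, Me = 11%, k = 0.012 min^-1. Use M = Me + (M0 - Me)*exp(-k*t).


M = Me + (M0 - Me) * e^(-k*t)
  = 11 + (24 - 11) * e^(-0.012*228)
  = 11 + 13 * e^(-2.736)
  = 11 + 13 * 0.06483
  = 11 + 0.8428
  = 11.84%


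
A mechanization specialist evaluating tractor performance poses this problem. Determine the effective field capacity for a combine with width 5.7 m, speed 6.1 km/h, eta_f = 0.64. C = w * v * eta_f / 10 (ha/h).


C = w * v * eta_f / 10
  = 5.7 * 6.1 * 0.64 / 10
  = 22.25 / 10
  = 2.23 ha/h


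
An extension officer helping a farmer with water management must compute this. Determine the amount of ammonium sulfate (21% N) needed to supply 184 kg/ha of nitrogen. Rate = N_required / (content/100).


Rate = N_required / (N_content / 100)
     = 184 / (21 / 100)
     = 184 / 0.21
     = 876.19 kg/ha


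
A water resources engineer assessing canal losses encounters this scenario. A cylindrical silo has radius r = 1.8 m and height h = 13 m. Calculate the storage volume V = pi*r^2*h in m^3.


V = pi * r^2 * h
  = pi * 1.8^2 * 13
  = pi * 3.24 * 13
  = 132.32 m^3


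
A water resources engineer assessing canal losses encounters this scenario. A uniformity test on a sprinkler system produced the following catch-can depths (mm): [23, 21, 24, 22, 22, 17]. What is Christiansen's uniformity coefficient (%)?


xbar = 129 / 6 = 21.500
sum|xi - xbar| = 10
CU = 100 * (1 - 10 / (6 * 21.500))
   = 100 * (1 - 0.0775)
   = 92.25%


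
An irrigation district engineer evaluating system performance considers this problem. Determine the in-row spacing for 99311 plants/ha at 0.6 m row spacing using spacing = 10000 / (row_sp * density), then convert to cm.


spacing = 10000 / (row_sp * density)
        = 10000 / (0.6 * 99311)
        = 10000 / 59586.60
        = 0.16782 m = 16.78 cm


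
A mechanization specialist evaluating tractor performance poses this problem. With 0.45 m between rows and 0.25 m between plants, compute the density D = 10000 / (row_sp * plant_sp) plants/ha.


D = 10000 / (row_sp * plant_sp)
  = 10000 / (0.45 * 0.25)
  = 10000 / 0.1125
  = 88888.89 plants/ha


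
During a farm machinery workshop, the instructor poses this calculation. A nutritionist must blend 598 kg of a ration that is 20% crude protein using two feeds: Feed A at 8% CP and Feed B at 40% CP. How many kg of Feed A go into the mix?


parts_A = CP_b - target = 40 - 20 = 20
parts_B = target - CP_a = 20 - 8 = 12
total_parts = 20 + 12 = 32
Feed A = 598 * 20 / 32 = 373.75 kg
Feed B = 598 * 12 / 32 = 224.25 kg

373.75 kg


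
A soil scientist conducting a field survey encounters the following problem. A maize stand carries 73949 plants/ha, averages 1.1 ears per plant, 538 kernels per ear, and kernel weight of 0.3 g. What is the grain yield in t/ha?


Y = density * ears * kernels * kw
  = 73949 * 1.1 * 538 * 0.3 g/ha
  = 13128905.46 g/ha
  = 13128.91 kg/ha = 13.13 t/ha


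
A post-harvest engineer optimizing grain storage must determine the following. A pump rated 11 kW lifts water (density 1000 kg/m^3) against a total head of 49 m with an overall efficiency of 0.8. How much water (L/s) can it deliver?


Q = (P * 1000 * eta) / (rho * g * H)
  = (11 * 1000 * 0.8) / (1000 * 9.81 * 49)
  = 8800 / 480690
  = 0.01831 m^3/s = 18.31 L/s


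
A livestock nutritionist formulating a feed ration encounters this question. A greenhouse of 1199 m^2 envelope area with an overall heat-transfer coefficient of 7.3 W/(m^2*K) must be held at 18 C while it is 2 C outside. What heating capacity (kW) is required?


dT = 18 - (2) = 16 K
Q = U * A * dT
  = 7.3 * 1199 * 16
  = 140043.20 W = 140.04 kW


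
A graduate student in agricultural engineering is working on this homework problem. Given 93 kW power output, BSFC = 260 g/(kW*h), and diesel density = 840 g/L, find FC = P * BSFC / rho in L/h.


FC = P * BSFC / rho_fuel
   = 93 * 260 / 840
   = 24180 / 840
   = 28.79 L/h


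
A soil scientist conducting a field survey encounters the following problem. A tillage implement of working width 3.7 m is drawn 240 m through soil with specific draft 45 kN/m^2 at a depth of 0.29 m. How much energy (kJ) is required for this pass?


E = k * d * w * L
  = 45 * 0.29 * 3.7 * 240
  = 11588.40 kJ


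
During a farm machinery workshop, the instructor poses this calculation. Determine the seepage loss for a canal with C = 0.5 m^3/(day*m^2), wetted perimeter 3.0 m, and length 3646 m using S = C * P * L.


S = C * P * L
  = 0.5 * 3.0 * 3646
  = 5469 m^3/day


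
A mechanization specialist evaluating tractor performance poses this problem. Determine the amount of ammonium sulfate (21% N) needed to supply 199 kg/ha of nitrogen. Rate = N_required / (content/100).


Rate = N_required / (N_content / 100)
     = 199 / (21 / 100)
     = 199 / 0.21
     = 947.62 kg/ha


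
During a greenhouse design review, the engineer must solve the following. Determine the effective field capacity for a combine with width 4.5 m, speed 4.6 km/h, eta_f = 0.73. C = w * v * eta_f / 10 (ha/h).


C = w * v * eta_f / 10
  = 4.5 * 4.6 * 0.73 / 10
  = 15.11 / 10
  = 1.51 ha/h


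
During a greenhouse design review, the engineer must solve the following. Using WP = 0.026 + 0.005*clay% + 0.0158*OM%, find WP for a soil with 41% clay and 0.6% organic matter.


WP = 0.026 + 0.005*41 + 0.0158*0.6
   = 0.026 + 0.2050 + 0.0095
   = 0.2405


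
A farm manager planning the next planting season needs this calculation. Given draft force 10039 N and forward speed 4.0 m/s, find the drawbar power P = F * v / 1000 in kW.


P = F * v / 1000
  = 10039 * 4.0 / 1000
  = 40156 / 1000
  = 40.16 kW


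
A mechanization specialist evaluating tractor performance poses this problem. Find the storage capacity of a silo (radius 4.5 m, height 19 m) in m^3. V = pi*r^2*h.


V = pi * r^2 * h
  = pi * 4.5^2 * 19
  = pi * 20.25 * 19
  = 1208.73 m^3


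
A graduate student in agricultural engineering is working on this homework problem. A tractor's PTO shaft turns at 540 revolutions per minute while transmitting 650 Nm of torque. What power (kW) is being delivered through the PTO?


P = 2*pi*n*T / 60000
  = 2*pi * 540 * 650 / 60000
  = 2205398.04 / 60000
  = 36.76 kW


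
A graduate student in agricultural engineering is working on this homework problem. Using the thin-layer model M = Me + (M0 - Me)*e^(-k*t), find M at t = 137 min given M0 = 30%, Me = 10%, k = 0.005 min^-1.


M = Me + (M0 - Me) * e^(-k*t)
  = 10 + (30 - 10) * e^(-0.005*137)
  = 10 + 20 * e^(-0.685)
  = 10 + 20 * 0.50409
  = 10 + 10.0818
  = 20.08%


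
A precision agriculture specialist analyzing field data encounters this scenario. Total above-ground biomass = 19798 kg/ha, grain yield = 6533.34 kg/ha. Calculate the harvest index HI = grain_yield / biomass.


HI = grain_yield / biomass
   = 6533.34 / 19798
   = 0.33


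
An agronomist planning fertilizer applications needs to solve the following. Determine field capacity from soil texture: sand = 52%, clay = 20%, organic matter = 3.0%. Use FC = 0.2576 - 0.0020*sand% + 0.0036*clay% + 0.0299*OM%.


FC = 0.2576 - 0.0020*52 + 0.0036*20 + 0.0299*3.0
   = 0.2576 - 0.1040 + 0.0720 + 0.0897
   = 0.3153


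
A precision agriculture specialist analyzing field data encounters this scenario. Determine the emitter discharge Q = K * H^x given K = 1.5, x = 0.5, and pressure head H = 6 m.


Q = K * H^x
  = 1.5 * 6^0.5
  = 1.5 * 2.4495
  = 3.67 L/h


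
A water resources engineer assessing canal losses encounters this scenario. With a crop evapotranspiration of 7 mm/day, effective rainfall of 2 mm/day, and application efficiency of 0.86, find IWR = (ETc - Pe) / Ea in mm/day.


IWR = (ETc - Pe) / Ea
    = (7 - 2) / 0.86
    = 5 / 0.86
    = 5.81 mm/day


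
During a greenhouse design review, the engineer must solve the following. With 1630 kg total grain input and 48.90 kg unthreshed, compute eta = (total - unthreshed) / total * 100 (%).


eta = (total - unthreshed) / total * 100
    = (1630 - 48.90) / 1630 * 100
    = 1581.10 / 1630 * 100
    = 97%


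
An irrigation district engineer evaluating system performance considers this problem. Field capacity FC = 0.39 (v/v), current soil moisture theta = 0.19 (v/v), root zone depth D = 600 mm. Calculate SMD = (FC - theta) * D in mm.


SMD = (FC - theta) * D
    = (0.39 - 0.19) * 600
    = 0.200 * 600
    = 120 mm


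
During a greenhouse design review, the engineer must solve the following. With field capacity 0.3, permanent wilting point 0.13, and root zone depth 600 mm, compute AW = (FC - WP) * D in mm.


AW = (FC - WP) * D
   = (0.3 - 0.13) * 600
   = 0.17 * 600
   = 102 mm


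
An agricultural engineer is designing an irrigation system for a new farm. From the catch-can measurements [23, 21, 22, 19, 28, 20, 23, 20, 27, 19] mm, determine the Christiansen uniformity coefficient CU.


xbar = 222 / 10 = 22.200
sum|xi - xbar| = 24.400
CU = 100 * (1 - 24.400 / (10 * 22.200))
   = 100 * (1 - 0.1099)
   = 89.01%


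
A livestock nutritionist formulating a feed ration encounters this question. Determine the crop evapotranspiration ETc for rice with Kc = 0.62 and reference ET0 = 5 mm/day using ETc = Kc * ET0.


ETc = Kc * ET0
    = 0.62 * 5
    = 3.10 mm/day


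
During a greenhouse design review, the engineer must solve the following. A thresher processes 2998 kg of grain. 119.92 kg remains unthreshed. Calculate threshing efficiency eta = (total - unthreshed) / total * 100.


eta = (total - unthreshed) / total * 100
    = (2998 - 119.92) / 2998 * 100
    = 2878.08 / 2998 * 100
    = 96%


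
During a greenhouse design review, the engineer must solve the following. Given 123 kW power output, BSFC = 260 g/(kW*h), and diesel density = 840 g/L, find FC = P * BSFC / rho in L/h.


FC = P * BSFC / rho_fuel
   = 123 * 260 / 840
   = 31980 / 840
   = 38.07 L/h


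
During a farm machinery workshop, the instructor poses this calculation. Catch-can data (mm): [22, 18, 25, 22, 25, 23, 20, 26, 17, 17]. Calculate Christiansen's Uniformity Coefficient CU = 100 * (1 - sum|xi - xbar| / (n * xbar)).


xbar = 215 / 10 = 21.500
sum|xi - xbar| = 28
CU = 100 * (1 - 28 / (10 * 21.500))
   = 100 * (1 - 0.1302)
   = 86.98%


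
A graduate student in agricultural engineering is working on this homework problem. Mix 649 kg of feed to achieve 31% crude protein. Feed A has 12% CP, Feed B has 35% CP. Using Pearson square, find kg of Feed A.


parts_A = CP_b - target = 35 - 31 = 4
parts_B = target - CP_a = 31 - 12 = 19
total_parts = 4 + 19 = 23
Feed A = 649 * 4 / 23 = 112.87 kg
Feed B = 649 * 19 / 23 = 536.13 kg

112.87 kg


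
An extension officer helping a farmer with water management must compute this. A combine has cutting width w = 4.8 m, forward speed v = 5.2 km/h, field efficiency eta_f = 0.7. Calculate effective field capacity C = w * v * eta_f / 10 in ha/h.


C = w * v * eta_f / 10
  = 4.8 * 5.2 * 0.7 / 10
  = 17.47 / 10
  = 1.75 ha/h


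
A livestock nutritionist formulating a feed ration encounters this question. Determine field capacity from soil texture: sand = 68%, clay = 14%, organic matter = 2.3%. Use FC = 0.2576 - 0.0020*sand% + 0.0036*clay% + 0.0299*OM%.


FC = 0.2576 - 0.0020*68 + 0.0036*14 + 0.0299*2.3
   = 0.2576 - 0.1360 + 0.0504 + 0.0688
   = 0.2408


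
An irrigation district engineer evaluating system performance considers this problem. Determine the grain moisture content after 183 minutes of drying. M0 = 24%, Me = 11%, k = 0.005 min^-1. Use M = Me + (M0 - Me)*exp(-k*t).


M = Me + (M0 - Me) * e^(-k*t)
  = 11 + (24 - 11) * e^(-0.005*183)
  = 11 + 13 * e^(-0.915)
  = 11 + 13 * 0.40052
  = 11 + 5.2067
  = 16.21%


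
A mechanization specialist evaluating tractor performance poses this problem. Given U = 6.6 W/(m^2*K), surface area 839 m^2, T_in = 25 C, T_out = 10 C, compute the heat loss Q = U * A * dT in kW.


dT = 25 - (10) = 15 K
Q = U * A * dT
  = 6.6 * 839 * 15
  = 83061 W = 83.06 kW


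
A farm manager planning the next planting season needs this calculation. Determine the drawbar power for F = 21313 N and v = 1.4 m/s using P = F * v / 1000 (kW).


P = F * v / 1000
  = 21313 * 1.4 / 1000
  = 29838.20 / 1000
  = 29.84 kW


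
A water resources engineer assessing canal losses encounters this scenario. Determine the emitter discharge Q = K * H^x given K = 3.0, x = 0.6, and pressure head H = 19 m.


Q = K * H^x
  = 3.0 * 19^0.6
  = 3.0 * 5.8513
  = 17.55 L/h


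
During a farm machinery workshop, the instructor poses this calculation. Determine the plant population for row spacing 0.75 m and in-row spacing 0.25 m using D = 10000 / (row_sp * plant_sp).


D = 10000 / (row_sp * plant_sp)
  = 10000 / (0.75 * 0.25)
  = 10000 / 0.1875
  = 53333.33 plants/ha


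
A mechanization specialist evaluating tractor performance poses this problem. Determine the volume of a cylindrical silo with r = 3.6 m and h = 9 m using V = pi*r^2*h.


V = pi * r^2 * h
  = pi * 3.6^2 * 9
  = pi * 12.96 * 9
  = 366.44 m^3


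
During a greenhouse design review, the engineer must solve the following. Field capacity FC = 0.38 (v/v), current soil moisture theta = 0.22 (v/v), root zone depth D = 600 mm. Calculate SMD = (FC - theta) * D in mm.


SMD = (FC - theta) * D
    = (0.38 - 0.22) * 600
    = 0.160 * 600
    = 96 mm


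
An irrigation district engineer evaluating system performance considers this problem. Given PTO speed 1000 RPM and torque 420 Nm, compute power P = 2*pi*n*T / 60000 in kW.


P = 2*pi*n*T / 60000
  = 2*pi * 1000 * 420 / 60000
  = 2638937.83 / 60000
  = 43.98 kW


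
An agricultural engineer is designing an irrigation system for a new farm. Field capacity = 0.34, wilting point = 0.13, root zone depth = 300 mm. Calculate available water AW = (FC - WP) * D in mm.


AW = (FC - WP) * D
   = (0.34 - 0.13) * 300
   = 0.21 * 300
   = 63 mm


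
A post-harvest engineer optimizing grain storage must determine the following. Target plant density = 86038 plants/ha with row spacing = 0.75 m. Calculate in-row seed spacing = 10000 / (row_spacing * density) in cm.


spacing = 10000 / (row_sp * density)
        = 10000 / (0.75 * 86038)
        = 10000 / 64528.50
        = 0.15497 m = 15.50 cm


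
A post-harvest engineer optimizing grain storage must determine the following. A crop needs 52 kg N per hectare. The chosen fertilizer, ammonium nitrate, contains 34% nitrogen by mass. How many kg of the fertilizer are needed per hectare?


Rate = N_required / (N_content / 100)
     = 52 / (34 / 100)
     = 52 / 0.34
     = 152.94 kg/ha


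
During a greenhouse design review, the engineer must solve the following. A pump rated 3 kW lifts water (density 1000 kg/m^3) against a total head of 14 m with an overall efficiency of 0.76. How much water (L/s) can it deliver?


Q = (P * 1000 * eta) / (rho * g * H)
  = (3 * 1000 * 0.76) / (1000 * 9.81 * 14)
  = 2280 / 137340
  = 0.01660 m^3/s = 16.60 L/s


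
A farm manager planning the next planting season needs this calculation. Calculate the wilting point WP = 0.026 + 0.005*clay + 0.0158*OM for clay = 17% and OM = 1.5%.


WP = 0.026 + 0.005*17 + 0.0158*1.5
   = 0.026 + 0.0850 + 0.0237
   = 0.1347


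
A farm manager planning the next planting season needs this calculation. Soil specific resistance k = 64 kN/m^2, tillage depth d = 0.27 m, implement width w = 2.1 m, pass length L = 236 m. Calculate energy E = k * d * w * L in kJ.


E = k * d * w * L
  = 64 * 0.27 * 2.1 * 236
  = 8563.97 kJ


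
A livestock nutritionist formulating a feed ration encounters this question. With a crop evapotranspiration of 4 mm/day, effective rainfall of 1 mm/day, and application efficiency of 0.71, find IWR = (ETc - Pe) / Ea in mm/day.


IWR = (ETc - Pe) / Ea
    = (4 - 1) / 0.71
    = 3 / 0.71
    = 4.23 mm/day


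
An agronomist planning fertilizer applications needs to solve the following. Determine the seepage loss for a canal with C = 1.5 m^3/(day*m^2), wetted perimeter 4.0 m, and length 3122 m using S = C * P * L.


S = C * P * L
  = 1.5 * 4.0 * 3122
  = 18732 m^3/day
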